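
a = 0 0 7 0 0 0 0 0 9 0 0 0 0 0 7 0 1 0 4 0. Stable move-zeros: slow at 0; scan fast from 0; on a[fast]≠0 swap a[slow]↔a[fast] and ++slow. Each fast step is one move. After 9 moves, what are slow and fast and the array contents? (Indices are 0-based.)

slow=2, fast=9, a=[7, 9, 0, 0, 0, 0, 0, 0, 0, 0, 0, 0, 0, 0, 7, 0, 1, 0, 4, 0]

(s=0,f=0) a[fast]=0 → fast++
(s=0,f=1) a[fast]=0 → fast++
(s=0,f=2) a[fast]=7≠0 swap→a[0]=7 → slow++,fast++
(s=1,f=3) a[fast]=0 → fast++
(s=1,f=4) a[fast]=0 → fast++
(s=1,f=5) a[fast]=0 → fast++
(s=1,f=6) a[fast]=0 → fast++
(s=1,f=7) a[fast]=0 → fast++
(s=1,f=8) a[fast]=9≠0 swap→a[1]=9 → slow++,fast++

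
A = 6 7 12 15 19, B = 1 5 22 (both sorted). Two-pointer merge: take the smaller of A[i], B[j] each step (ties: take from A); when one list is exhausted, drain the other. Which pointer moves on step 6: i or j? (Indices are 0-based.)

i

[i=0,j=0] A[i]=6>B[j]=1 take 1 → j++
[i=0,j=1] A[i]=6>B[j]=5 take 5 → j++
[i=0,j=2] A[i]=6<=B[j]=22 take 6 → i++
[i=1,j=2] A[i]=7<=B[j]=22 take 7 → i++
[i=2,j=2] A[i]=12<=B[j]=22 take 12 → i++
[i=3,j=2] A[i]=15<=B[j]=22 take 15 → i++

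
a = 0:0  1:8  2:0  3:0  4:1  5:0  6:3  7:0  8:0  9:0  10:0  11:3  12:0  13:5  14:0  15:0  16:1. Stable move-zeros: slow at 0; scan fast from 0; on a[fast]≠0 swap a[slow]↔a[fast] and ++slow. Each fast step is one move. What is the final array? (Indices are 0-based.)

[8, 1, 3, 3, 5, 1, 0, 0, 0, 0, 0, 0, 0, 0, 0, 0, 0]

(s=0,f=0) a[fast]=0 → fast++
(s=0,f=1) a[fast]=8≠0 swap→a[0]=8 → slow++,fast++
(s=1,f=2) a[fast]=0 → fast++
(s=1,f=3) a[fast]=0 → fast++
(s=1,f=4) a[fast]=1≠0 swap→a[1]=1 → slow++,fast++
(s=2,f=5) a[fast]=0 → fast++
(s=2,f=6) a[fast]=3≠0 swap→a[2]=3 → slow++,fast++
(s=3,f=7) a[fast]=0 → fast++
(s=3,f=8) a[fast]=0 → fast++
(s=3,f=9) a[fast]=0 → fast++
(s=3,f=10) a[fast]=0 → fast++
(s=3,f=11) a[fast]=3≠0 swap→a[3]=3 → slow++,fast++
(s=4,f=12) a[fast]=0 → fast++
(s=4,f=13) a[fast]=5≠0 swap→a[4]=5 → slow++,fast++
(s=5,f=14) a[fast]=0 → fast++
(s=5,f=15) a[fast]=0 → fast++
(s=5,f=16) a[fast]=1≠0 swap→a[5]=1 → slow++,fast++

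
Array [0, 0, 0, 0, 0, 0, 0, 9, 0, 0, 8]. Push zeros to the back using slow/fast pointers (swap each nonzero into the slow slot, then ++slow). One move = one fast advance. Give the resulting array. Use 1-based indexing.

[9, 8, 0, 0, 0, 0, 0, 0, 0, 0, 0]

slow=1 fast=1: a[fast]=0, fast++
slow=1 fast=2: a[fast]=0, fast++
slow=1 fast=3: a[fast]=0, fast++
slow=1 fast=4: a[fast]=0, fast++
slow=1 fast=5: a[fast]=0, fast++
slow=1 fast=6: a[fast]=0, fast++
slow=1 fast=7: a[fast]=0, fast++
slow=1 fast=8: a[fast]=9≠0 swap→a[1]=9, slow++,fast++
slow=2 fast=9: a[fast]=0, fast++
slow=2 fast=10: a[fast]=0, fast++
slow=2 fast=11: a[fast]=8≠0 swap→a[2]=8, slow++,fast++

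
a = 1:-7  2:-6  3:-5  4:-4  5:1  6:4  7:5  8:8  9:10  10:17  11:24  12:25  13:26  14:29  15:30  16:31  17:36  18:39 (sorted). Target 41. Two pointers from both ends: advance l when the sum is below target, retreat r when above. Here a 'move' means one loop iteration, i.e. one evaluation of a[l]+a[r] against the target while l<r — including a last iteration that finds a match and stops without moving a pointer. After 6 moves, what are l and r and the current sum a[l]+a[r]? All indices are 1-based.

l=6, r=17, sum=40

[1,18] -7+39=32 <41 → l++
[2,18] -6+39=33 <41 → l++
[3,18] -5+39=34 <41 → l++
[4,18] -4+39=35 <41 → l++
[5,18] 1+39=40 <41 → l++
[6,18] 4+39=43 >41 → r--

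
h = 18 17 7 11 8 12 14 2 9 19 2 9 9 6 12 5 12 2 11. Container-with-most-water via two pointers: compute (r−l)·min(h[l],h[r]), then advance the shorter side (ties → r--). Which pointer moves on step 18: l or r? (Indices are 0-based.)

l

[0,18] min(18,11)*18=198 best=198 * → r--
[0,17] min(18,2)*17=34 best=198 → r--
[0,16] min(18,12)*16=192 best=198 → r--
[0,15] min(18,5)*15=75 best=198 → r--
[0,14] min(18,12)*14=168 best=198 → r--
[0,13] min(18,6)*13=78 best=198 → r--
[0,12] min(18,9)*12=108 best=198 → r--
[0,11] min(18,9)*11=99 best=198 → r--
[0,10] min(18,2)*10=20 best=198 → r--
[0,9] min(18,19)*9=162 best=198 → l++
[1,9] min(17,19)*8=136 best=198 → l++
[2,9] min(7,19)*7=49 best=198 → l++
[3,9] min(11,19)*6=66 best=198 → l++
[4,9] min(8,19)*5=40 best=198 → l++
[5,9] min(12,19)*4=48 best=198 → l++
[6,9] min(14,19)*3=42 best=198 → l++
[7,9] min(2,19)*2=4 best=198 → l++
[8,9] min(9,19)*1=9 best=198 → l++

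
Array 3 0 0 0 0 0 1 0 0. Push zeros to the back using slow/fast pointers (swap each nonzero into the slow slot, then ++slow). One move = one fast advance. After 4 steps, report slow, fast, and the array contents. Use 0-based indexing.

(s=0,f=0) a[fast]=3≠0 swap→a[0]=3 → slow++,fast++
(s=1,f=1) a[fast]=0 → fast++
(s=1,f=2) a[fast]=0 → fast++
(s=1,f=3) a[fast]=0 → fast++

slow=1, fast=4, a=[3, 0, 0, 0, 0, 0, 1, 0, 0]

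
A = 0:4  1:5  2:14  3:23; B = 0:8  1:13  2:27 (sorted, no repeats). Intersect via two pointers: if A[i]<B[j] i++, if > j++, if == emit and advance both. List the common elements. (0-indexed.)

intersection = []

[i=0,j=0] 4<8 → i++
[i=1,j=0] 5<8 → i++
[i=2,j=0] 14>8 → j++
[i=2,j=1] 14>13 → j++
[i=2,j=2] 14<27 → i++
[i=3,j=2] 23<27 → i++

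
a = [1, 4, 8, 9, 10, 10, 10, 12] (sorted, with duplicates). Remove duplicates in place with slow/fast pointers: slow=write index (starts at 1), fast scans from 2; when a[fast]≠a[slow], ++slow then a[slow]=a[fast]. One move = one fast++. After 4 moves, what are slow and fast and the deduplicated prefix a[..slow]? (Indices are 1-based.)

slow=5, fast=6, prefix=[1, 4, 8, 9, 10]

(s=1,f=2) a[fast]=4≠a[slow]=1 write a[2]=4 → slow++,fast++
(s=2,f=3) a[fast]=8≠a[slow]=4 write a[3]=8 → slow++,fast++
(s=3,f=4) a[fast]=9≠a[slow]=8 write a[4]=9 → slow++,fast++
(s=4,f=5) a[fast]=10≠a[slow]=9 write a[5]=10 → slow++,fast++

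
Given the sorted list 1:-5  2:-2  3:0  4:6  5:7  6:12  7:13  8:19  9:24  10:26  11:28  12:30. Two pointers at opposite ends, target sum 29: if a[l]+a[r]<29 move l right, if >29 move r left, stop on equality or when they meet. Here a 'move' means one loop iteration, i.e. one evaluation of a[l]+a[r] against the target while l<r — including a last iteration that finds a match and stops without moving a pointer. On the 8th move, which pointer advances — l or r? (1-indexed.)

l=1 r=12: -5+30=25 <29, l++
l=2 r=12: -2+30=28 <29, l++
l=3 r=12: 0+30=30 >29, r--
l=3 r=11: 0+28=28 <29, l++
l=4 r=11: 6+28=34 >29, r--
l=4 r=10: 6+26=32 >29, r--
l=4 r=9: 6+24=30 >29, r--
l=4 r=8: 6+19=25 <29, l++

l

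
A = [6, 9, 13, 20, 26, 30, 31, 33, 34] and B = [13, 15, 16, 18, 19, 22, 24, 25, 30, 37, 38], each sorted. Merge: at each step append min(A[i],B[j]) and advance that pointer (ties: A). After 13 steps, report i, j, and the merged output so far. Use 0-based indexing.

i=0 j=0: A[i]=6<=B[j]=13 take 6, i++
i=1 j=0: A[i]=9<=B[j]=13 take 9, i++
i=2 j=0: A[i]=13<=B[j]=13 take 13, i++
i=3 j=0: A[i]=20>B[j]=13 take 13, j++
i=3 j=1: A[i]=20>B[j]=15 take 15, j++
i=3 j=2: A[i]=20>B[j]=16 take 16, j++
i=3 j=3: A[i]=20>B[j]=18 take 18, j++
i=3 j=4: A[i]=20>B[j]=19 take 19, j++
i=3 j=5: A[i]=20<=B[j]=22 take 20, i++
i=4 j=5: A[i]=26>B[j]=22 take 22, j++
i=4 j=6: A[i]=26>B[j]=24 take 24, j++
i=4 j=7: A[i]=26>B[j]=25 take 25, j++
i=4 j=8: A[i]=26<=B[j]=30 take 26, i++

i=5, j=8, merged so far=[6, 9, 13, 13, 15, 16, 18, 19, 20, 22, 24, 25, 26]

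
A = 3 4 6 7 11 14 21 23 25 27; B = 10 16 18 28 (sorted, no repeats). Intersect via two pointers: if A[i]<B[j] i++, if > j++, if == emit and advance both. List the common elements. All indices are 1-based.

i=1 j=1: 3<10, i++
i=2 j=1: 4<10, i++
i=3 j=1: 6<10, i++
i=4 j=1: 7<10, i++
i=5 j=1: 11>10, j++
i=5 j=2: 11<16, i++
i=6 j=2: 14<16, i++
i=7 j=2: 21>16, j++
i=7 j=3: 21>18, j++
i=7 j=4: 21<28, i++
i=8 j=4: 23<28, i++
i=9 j=4: 25<28, i++
i=10 j=4: 27<28, i++

intersection = []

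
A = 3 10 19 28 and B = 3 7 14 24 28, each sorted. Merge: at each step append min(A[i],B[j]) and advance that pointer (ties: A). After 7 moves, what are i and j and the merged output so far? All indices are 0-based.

[i=0,j=0] A[i]=3<=B[j]=3 take 3 → i++
[i=1,j=0] A[i]=10>B[j]=3 take 3 → j++
[i=1,j=1] A[i]=10>B[j]=7 take 7 → j++
[i=1,j=2] A[i]=10<=B[j]=14 take 10 → i++
[i=2,j=2] A[i]=19>B[j]=14 take 14 → j++
[i=2,j=3] A[i]=19<=B[j]=24 take 19 → i++
[i=3,j=3] A[i]=28>B[j]=24 take 24 → j++

i=3, j=4, merged so far=[3, 3, 7, 10, 14, 19, 24]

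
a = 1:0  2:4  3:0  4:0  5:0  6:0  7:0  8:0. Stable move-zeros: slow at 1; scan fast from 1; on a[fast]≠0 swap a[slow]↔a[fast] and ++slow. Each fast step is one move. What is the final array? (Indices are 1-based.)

[4, 0, 0, 0, 0, 0, 0, 0]

(s=1,f=1) a[fast]=0 → fast++
(s=1,f=2) a[fast]=4≠0 swap→a[1]=4 → slow++,fast++
(s=2,f=3) a[fast]=0 → fast++
(s=2,f=4) a[fast]=0 → fast++
(s=2,f=5) a[fast]=0 → fast++
(s=2,f=6) a[fast]=0 → fast++
(s=2,f=7) a[fast]=0 → fast++
(s=2,f=8) a[fast]=0 → fast++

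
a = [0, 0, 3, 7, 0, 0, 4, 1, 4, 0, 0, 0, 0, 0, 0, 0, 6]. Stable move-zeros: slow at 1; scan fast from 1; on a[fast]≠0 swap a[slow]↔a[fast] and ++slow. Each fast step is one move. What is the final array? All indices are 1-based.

(s=1,f=1) a[fast]=0 → fast++
(s=1,f=2) a[fast]=0 → fast++
(s=1,f=3) a[fast]=3≠0 swap→a[1]=3 → slow++,fast++
(s=2,f=4) a[fast]=7≠0 swap→a[2]=7 → slow++,fast++
(s=3,f=5) a[fast]=0 → fast++
(s=3,f=6) a[fast]=0 → fast++
(s=3,f=7) a[fast]=4≠0 swap→a[3]=4 → slow++,fast++
(s=4,f=8) a[fast]=1≠0 swap→a[4]=1 → slow++,fast++
(s=5,f=9) a[fast]=4≠0 swap→a[5]=4 → slow++,fast++
(s=6,f=10) a[fast]=0 → fast++
(s=6,f=11) a[fast]=0 → fast++
(s=6,f=12) a[fast]=0 → fast++
(s=6,f=13) a[fast]=0 → fast++
(s=6,f=14) a[fast]=0 → fast++
(s=6,f=15) a[fast]=0 → fast++
(s=6,f=16) a[fast]=0 → fast++
(s=6,f=17) a[fast]=6≠0 swap→a[6]=6 → slow++,fast++

[3, 7, 4, 1, 4, 6, 0, 0, 0, 0, 0, 0, 0, 0, 0, 0, 0]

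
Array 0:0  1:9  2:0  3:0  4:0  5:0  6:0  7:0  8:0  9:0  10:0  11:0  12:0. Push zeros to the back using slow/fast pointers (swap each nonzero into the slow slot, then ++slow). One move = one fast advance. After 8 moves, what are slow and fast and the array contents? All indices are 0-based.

slow=0 fast=0: a[fast]=0, fast++
slow=0 fast=1: a[fast]=9≠0 swap→a[0]=9, slow++,fast++
slow=1 fast=2: a[fast]=0, fast++
slow=1 fast=3: a[fast]=0, fast++
slow=1 fast=4: a[fast]=0, fast++
slow=1 fast=5: a[fast]=0, fast++
slow=1 fast=6: a[fast]=0, fast++
slow=1 fast=7: a[fast]=0, fast++

slow=1, fast=8, a=[9, 0, 0, 0, 0, 0, 0, 0, 0, 0, 0, 0, 0]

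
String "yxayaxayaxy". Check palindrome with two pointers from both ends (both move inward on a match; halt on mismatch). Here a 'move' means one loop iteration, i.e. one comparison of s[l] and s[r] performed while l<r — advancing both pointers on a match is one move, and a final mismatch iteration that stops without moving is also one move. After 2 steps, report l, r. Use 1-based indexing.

[1,11] 'y'=='y' → l++,r--
[2,10] 'x'=='x' → l++,r--

l=3, r=9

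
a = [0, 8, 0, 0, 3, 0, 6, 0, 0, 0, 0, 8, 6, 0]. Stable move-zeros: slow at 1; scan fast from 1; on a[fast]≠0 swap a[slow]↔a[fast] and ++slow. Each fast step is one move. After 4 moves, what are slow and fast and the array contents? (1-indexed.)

slow=2, fast=5, a=[8, 0, 0, 0, 3, 0, 6, 0, 0, 0, 0, 8, 6, 0]

slow=1 fast=1: a[fast]=0, fast++
slow=1 fast=2: a[fast]=8≠0 swap→a[1]=8, slow++,fast++
slow=2 fast=3: a[fast]=0, fast++
slow=2 fast=4: a[fast]=0, fast++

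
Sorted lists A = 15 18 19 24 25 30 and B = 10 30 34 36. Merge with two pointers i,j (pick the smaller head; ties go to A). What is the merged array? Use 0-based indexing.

[i=0,j=0] A[i]=15>B[j]=10 take 10 → j++
[i=0,j=1] A[i]=15<=B[j]=30 take 15 → i++
[i=1,j=1] A[i]=18<=B[j]=30 take 18 → i++
[i=2,j=1] A[i]=19<=B[j]=30 take 19 → i++
[i=3,j=1] A[i]=24<=B[j]=30 take 24 → i++
[i=4,j=1] A[i]=25<=B[j]=30 take 25 → i++
[i=5,j=1] A[i]=30<=B[j]=30 take 30 → i++
[i=6,j=1] A done, take B[j]=30 → j++
[i=6,j=2] A done, take B[j]=34 → j++
[i=6,j=3] A done, take B[j]=36 → j++

[10, 15, 18, 19, 24, 25, 30, 30, 34, 36]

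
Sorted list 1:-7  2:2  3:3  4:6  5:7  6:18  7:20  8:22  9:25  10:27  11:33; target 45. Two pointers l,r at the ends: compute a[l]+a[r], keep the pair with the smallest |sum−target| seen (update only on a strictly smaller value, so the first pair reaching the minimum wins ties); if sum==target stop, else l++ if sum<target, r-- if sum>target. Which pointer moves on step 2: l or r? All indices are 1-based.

[1,11] -7+33=26 d=19 * → l++
[2,11] 2+33=35 d=10 * → l++

l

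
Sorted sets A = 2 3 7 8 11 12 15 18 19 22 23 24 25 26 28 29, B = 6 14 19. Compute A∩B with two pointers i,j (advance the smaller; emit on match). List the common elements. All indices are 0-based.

intersection = [19]

[i=0,j=0] 2<6 → i++
[i=1,j=0] 3<6 → i++
[i=2,j=0] 7>6 → j++
[i=2,j=1] 7<14 → i++
[i=3,j=1] 8<14 → i++
[i=4,j=1] 11<14 → i++
[i=5,j=1] 12<14 → i++
[i=6,j=1] 15>14 → j++
[i=6,j=2] 15<19 → i++
[i=7,j=2] 18<19 → i++
[i=8,j=2] 19==19 emit → i++,j++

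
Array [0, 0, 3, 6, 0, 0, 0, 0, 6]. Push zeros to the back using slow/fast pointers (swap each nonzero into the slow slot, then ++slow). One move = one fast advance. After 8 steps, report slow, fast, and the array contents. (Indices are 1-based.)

slow=3, fast=9, a=[3, 6, 0, 0, 0, 0, 0, 0, 6]

slow=1 fast=1: a[fast]=0, fast++
slow=1 fast=2: a[fast]=0, fast++
slow=1 fast=3: a[fast]=3≠0 swap→a[1]=3, slow++,fast++
slow=2 fast=4: a[fast]=6≠0 swap→a[2]=6, slow++,fast++
slow=3 fast=5: a[fast]=0, fast++
slow=3 fast=6: a[fast]=0, fast++
slow=3 fast=7: a[fast]=0, fast++
slow=3 fast=8: a[fast]=0, fast++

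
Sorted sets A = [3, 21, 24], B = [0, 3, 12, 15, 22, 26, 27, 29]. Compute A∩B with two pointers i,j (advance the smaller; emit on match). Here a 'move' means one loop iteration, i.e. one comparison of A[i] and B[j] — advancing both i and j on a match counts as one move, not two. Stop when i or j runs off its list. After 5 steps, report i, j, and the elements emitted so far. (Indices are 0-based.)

i=2, j=4, emitted=[3]

i=0 j=0: 3>0, j++
i=0 j=1: 3==3 emit, i++,j++
i=1 j=2: 21>12, j++
i=1 j=3: 21>15, j++
i=1 j=4: 21<22, i++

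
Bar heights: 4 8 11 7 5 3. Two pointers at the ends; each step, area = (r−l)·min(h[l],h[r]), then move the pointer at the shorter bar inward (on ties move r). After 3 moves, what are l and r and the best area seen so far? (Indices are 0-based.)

[0,5] min(4,3)*5=15 best=15 * → r--
[0,4] min(4,5)*4=16 best=16 * → l++
[1,4] min(8,5)*3=15 best=16 → r--

l=1, r=3, best area=16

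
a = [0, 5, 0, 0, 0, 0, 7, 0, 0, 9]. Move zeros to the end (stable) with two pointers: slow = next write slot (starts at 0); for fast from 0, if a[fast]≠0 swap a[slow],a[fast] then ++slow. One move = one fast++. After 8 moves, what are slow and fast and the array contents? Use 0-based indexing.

slow=2, fast=8, a=[5, 7, 0, 0, 0, 0, 0, 0, 0, 9]

slow=0 fast=0: a[fast]=0, fast++
slow=0 fast=1: a[fast]=5≠0 swap→a[0]=5, slow++,fast++
slow=1 fast=2: a[fast]=0, fast++
slow=1 fast=3: a[fast]=0, fast++
slow=1 fast=4: a[fast]=0, fast++
slow=1 fast=5: a[fast]=0, fast++
slow=1 fast=6: a[fast]=7≠0 swap→a[1]=7, slow++,fast++
slow=2 fast=7: a[fast]=0, fast++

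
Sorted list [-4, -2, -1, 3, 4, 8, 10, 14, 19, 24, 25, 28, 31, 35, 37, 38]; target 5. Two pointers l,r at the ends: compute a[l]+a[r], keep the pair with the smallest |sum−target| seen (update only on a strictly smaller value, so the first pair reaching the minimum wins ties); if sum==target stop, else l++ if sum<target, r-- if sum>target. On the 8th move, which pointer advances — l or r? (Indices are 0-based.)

[0,15] -4+38=34 d=29 * → r--
[0,14] -4+37=33 d=28 * → r--
[0,13] -4+35=31 d=26 * → r--
[0,12] -4+31=27 d=22 * → r--
[0,11] -4+28=24 d=19 * → r--
[0,10] -4+25=21 d=16 * → r--
[0,9] -4+24=20 d=15 * → r--
[0,8] -4+19=15 d=10 * → r--

r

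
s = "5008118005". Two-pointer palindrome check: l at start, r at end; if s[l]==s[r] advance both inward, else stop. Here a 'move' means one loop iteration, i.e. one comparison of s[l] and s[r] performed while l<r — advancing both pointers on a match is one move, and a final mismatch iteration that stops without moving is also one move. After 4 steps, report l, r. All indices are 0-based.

l=4, r=5

[0,9] '5'=='5' → l++,r--
[1,8] '0'=='0' → l++,r--
[2,7] '0'=='0' → l++,r--
[3,6] '8'=='8' → l++,r--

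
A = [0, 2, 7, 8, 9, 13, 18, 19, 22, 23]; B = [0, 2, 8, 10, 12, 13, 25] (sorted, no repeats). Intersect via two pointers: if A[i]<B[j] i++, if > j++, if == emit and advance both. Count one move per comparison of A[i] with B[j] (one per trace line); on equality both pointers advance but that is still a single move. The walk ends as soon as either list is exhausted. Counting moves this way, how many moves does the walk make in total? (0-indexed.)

12 moves

i=0 j=0: 0==0 emit, i++,j++
i=1 j=1: 2==2 emit, i++,j++
i=2 j=2: 7<8, i++
i=3 j=2: 8==8 emit, i++,j++
i=4 j=3: 9<10, i++
i=5 j=3: 13>10, j++
i=5 j=4: 13>12, j++
i=5 j=5: 13==13 emit, i++,j++
i=6 j=6: 18<25, i++
i=7 j=6: 19<25, i++
i=8 j=6: 22<25, i++
i=9 j=6: 23<25, i++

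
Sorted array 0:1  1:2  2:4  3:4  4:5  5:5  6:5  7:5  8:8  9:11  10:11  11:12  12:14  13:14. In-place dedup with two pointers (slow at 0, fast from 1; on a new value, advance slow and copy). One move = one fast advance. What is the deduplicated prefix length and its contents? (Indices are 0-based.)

length 8; prefix = [1, 2, 4, 5, 8, 11, 12, 14]

slow=0 fast=1: a[fast]=2≠a[slow]=1 write a[1]=2, slow++,fast++
slow=1 fast=2: a[fast]=4≠a[slow]=2 write a[2]=4, slow++,fast++
slow=2 fast=3: a[fast]=4=a[slow] dup, fast++
slow=2 fast=4: a[fast]=5≠a[slow]=4 write a[3]=5, slow++,fast++
slow=3 fast=5: a[fast]=5=a[slow] dup, fast++
slow=3 fast=6: a[fast]=5=a[slow] dup, fast++
slow=3 fast=7: a[fast]=5=a[slow] dup, fast++
slow=3 fast=8: a[fast]=8≠a[slow]=5 write a[4]=8, slow++,fast++
slow=4 fast=9: a[fast]=11≠a[slow]=8 write a[5]=11, slow++,fast++
slow=5 fast=10: a[fast]=11=a[slow] dup, fast++
slow=5 fast=11: a[fast]=12≠a[slow]=11 write a[6]=12, slow++,fast++
slow=6 fast=12: a[fast]=14≠a[slow]=12 write a[7]=14, slow++,fast++
slow=7 fast=13: a[fast]=14=a[slow] dup, fast++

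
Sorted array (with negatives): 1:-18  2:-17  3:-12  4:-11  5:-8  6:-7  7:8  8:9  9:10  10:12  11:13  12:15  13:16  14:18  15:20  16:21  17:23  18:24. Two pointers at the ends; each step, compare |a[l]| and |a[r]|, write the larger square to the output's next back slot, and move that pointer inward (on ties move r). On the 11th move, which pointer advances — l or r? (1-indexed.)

[1,18] |-18|<=|24| out[18]=576 → r--
[1,17] |-18|<=|23| out[17]=529 → r--
[1,16] |-18|<=|21| out[16]=441 → r--
[1,15] |-18|<=|20| out[15]=400 → r--
[1,14] |-18|<=|18| out[14]=324 → r--
[1,13] |-18|>|16| out[13]=324 → l++
[2,13] |-17|>|16| out[12]=289 → l++
[3,13] |-12|<=|16| out[11]=256 → r--
[3,12] |-12|<=|15| out[10]=225 → r--
[3,11] |-12|<=|13| out[9]=169 → r--
[3,10] |-12|<=|12| out[8]=144 → r--

r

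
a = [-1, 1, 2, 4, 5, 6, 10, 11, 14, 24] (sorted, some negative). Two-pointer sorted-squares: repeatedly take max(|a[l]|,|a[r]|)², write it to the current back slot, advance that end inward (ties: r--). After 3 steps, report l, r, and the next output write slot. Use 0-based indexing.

l=0, r=6, next write slot=6

l=0 r=9: |-1|<=|24| out[9]=576, r--
l=0 r=8: |-1|<=|14| out[8]=196, r--
l=0 r=7: |-1|<=|11| out[7]=121, r--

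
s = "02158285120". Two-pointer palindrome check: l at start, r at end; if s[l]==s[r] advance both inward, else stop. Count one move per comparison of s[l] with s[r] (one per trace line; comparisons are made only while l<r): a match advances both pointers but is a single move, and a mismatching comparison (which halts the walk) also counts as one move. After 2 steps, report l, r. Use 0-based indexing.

l=0 r=10: '0'=='0', l++,r--
l=1 r=9: '2'=='2', l++,r--

l=2, r=8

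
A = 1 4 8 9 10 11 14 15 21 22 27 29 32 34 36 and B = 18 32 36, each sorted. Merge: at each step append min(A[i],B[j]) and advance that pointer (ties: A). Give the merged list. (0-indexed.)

[i=0,j=0] A[i]=1<=B[j]=18 take 1 → i++
[i=1,j=0] A[i]=4<=B[j]=18 take 4 → i++
[i=2,j=0] A[i]=8<=B[j]=18 take 8 → i++
[i=3,j=0] A[i]=9<=B[j]=18 take 9 → i++
[i=4,j=0] A[i]=10<=B[j]=18 take 10 → i++
[i=5,j=0] A[i]=11<=B[j]=18 take 11 → i++
[i=6,j=0] A[i]=14<=B[j]=18 take 14 → i++
[i=7,j=0] A[i]=15<=B[j]=18 take 15 → i++
[i=8,j=0] A[i]=21>B[j]=18 take 18 → j++
[i=8,j=1] A[i]=21<=B[j]=32 take 21 → i++
[i=9,j=1] A[i]=22<=B[j]=32 take 22 → i++
[i=10,j=1] A[i]=27<=B[j]=32 take 27 → i++
[i=11,j=1] A[i]=29<=B[j]=32 take 29 → i++
[i=12,j=1] A[i]=32<=B[j]=32 take 32 → i++
[i=13,j=1] A[i]=34>B[j]=32 take 32 → j++
[i=13,j=2] A[i]=34<=B[j]=36 take 34 → i++
[i=14,j=2] A[i]=36<=B[j]=36 take 36 → i++
[i=15,j=2] A done, take B[j]=36 → j++

[1, 4, 8, 9, 10, 11, 14, 15, 18, 21, 22, 27, 29, 32, 32, 34, 36, 36]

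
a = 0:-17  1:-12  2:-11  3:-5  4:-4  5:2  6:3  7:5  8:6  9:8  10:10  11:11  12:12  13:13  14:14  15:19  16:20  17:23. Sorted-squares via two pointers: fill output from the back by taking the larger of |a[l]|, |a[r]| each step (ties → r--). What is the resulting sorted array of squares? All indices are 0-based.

[4, 9, 16, 25, 25, 36, 64, 100, 121, 121, 144, 144, 169, 196, 289, 361, 400, 529]

[0,17] |-17|<=|23| out[17]=529 → r--
[0,16] |-17|<=|20| out[16]=400 → r--
[0,15] |-17|<=|19| out[15]=361 → r--
[0,14] |-17|>|14| out[14]=289 → l++
[1,14] |-12|<=|14| out[13]=196 → r--
[1,13] |-12|<=|13| out[12]=169 → r--
[1,12] |-12|<=|12| out[11]=144 → r--
[1,11] |-12|>|11| out[10]=144 → l++
[2,11] |-11|<=|11| out[9]=121 → r--
[2,10] |-11|>|10| out[8]=121 → l++
[3,10] |-5|<=|10| out[7]=100 → r--
[3,9] |-5|<=|8| out[6]=64 → r--
[3,8] |-5|<=|6| out[5]=36 → r--
[3,7] |-5|<=|5| out[4]=25 → r--
[3,6] |-5|>|3| out[3]=25 → l++
[4,6] |-4|>|3| out[2]=16 → l++
[5,6] |2|<=|3| out[1]=9 → r--
[5,5] |2|<=|2| out[0]=4 → r--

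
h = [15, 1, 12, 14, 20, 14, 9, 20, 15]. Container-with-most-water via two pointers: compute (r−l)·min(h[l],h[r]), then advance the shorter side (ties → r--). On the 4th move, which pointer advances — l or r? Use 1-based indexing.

l

[1,9] min(15,15)*8=120 best=120 * → r--
[1,8] min(15,20)*7=105 best=120 → l++
[2,8] min(1,20)*6=6 best=120 → l++
[3,8] min(12,20)*5=60 best=120 → l++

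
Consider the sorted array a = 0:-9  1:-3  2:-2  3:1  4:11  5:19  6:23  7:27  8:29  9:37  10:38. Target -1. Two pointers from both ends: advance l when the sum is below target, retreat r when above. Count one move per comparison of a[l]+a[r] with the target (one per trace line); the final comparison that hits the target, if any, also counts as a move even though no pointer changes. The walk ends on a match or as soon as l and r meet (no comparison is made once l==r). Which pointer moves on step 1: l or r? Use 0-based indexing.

l=0 r=10: -9+38=29 >-1, r--

r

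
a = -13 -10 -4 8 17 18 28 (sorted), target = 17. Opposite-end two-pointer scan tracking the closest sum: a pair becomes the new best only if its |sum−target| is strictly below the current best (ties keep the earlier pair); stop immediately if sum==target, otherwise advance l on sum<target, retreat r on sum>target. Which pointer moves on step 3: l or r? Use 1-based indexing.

l

l=1 r=7: -13+28=15 d=2 *, l++
l=2 r=7: -10+28=18 d=1 *, r--
l=2 r=6: -10+18=8 d=9, l++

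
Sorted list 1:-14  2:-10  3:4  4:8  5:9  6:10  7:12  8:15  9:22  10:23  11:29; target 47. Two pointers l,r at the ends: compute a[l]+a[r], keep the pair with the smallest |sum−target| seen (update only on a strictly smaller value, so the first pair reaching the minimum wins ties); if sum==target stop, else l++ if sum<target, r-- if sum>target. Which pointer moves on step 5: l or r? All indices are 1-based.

l

l=1 r=11: -14+29=15 d=32 *, l++
l=2 r=11: -10+29=19 d=28 *, l++
l=3 r=11: 4+29=33 d=14 *, l++
l=4 r=11: 8+29=37 d=10 *, l++
l=5 r=11: 9+29=38 d=9 *, l++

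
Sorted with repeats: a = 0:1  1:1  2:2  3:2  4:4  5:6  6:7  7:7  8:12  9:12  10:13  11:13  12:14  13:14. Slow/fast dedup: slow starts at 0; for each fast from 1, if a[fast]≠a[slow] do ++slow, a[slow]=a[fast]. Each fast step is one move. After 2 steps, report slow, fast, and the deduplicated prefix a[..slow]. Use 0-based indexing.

slow=1, fast=3, prefix=[1, 2]

(s=0,f=1) a[fast]=1=a[slow] dup → fast++
(s=0,f=2) a[fast]=2≠a[slow]=1 write a[1]=2 → slow++,fast++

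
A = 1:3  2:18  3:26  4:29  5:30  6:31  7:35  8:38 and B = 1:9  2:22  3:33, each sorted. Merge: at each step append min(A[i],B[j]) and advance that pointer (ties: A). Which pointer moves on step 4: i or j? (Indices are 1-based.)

j

[i=1,j=1] A[i]=3<=B[j]=9 take 3 → i++
[i=2,j=1] A[i]=18>B[j]=9 take 9 → j++
[i=2,j=2] A[i]=18<=B[j]=22 take 18 → i++
[i=3,j=2] A[i]=26>B[j]=22 take 22 → j++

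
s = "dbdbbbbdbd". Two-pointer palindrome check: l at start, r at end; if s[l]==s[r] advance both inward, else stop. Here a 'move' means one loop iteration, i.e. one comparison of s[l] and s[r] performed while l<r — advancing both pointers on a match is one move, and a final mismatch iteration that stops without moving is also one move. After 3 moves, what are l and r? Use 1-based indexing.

l=4, r=7

l=1 r=10: 'd'=='d', l++,r--
l=2 r=9: 'b'=='b', l++,r--
l=3 r=8: 'd'=='d', l++,r--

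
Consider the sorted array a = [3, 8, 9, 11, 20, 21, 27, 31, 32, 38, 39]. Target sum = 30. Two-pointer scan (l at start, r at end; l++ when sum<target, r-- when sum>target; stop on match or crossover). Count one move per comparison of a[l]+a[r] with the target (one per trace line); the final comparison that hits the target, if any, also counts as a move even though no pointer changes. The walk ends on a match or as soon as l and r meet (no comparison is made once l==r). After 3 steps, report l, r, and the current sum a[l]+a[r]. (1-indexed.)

l=1, r=8, sum=34

[1,11] 3+39=42 >30 → r--
[1,10] 3+38=41 >30 → r--
[1,9] 3+32=35 >30 → r--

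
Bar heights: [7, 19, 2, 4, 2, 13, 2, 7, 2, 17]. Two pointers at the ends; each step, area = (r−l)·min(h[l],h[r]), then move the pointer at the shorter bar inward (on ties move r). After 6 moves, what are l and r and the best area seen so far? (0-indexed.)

l=1, r=4, best area=136

l=0 r=9: min(7,17)*9=63 best=63 *, l++
l=1 r=9: min(19,17)*8=136 best=136 *, r--
l=1 r=8: min(19,2)*7=14 best=136, r--
l=1 r=7: min(19,7)*6=42 best=136, r--
l=1 r=6: min(19,2)*5=10 best=136, r--
l=1 r=5: min(19,13)*4=52 best=136, r--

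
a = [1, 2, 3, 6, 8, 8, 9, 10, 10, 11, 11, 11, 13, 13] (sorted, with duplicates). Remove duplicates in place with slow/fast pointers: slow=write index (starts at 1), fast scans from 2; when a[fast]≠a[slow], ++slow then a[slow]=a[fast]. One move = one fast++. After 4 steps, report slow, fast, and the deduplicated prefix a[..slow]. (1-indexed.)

(s=1,f=2) a[fast]=2≠a[slow]=1 write a[2]=2 → slow++,fast++
(s=2,f=3) a[fast]=3≠a[slow]=2 write a[3]=3 → slow++,fast++
(s=3,f=4) a[fast]=6≠a[slow]=3 write a[4]=6 → slow++,fast++
(s=4,f=5) a[fast]=8≠a[slow]=6 write a[5]=8 → slow++,fast++

slow=5, fast=6, prefix=[1, 2, 3, 6, 8]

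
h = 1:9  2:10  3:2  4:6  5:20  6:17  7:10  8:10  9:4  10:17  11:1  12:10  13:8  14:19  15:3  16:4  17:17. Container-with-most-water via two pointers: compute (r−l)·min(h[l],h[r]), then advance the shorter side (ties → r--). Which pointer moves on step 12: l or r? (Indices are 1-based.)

l=1 r=17: min(9,17)*16=144 best=144 *, l++
l=2 r=17: min(10,17)*15=150 best=150 *, l++
l=3 r=17: min(2,17)*14=28 best=150, l++
l=4 r=17: min(6,17)*13=78 best=150, l++
l=5 r=17: min(20,17)*12=204 best=204 *, r--
l=5 r=16: min(20,4)*11=44 best=204, r--
l=5 r=15: min(20,3)*10=30 best=204, r--
l=5 r=14: min(20,19)*9=171 best=204, r--
l=5 r=13: min(20,8)*8=64 best=204, r--
l=5 r=12: min(20,10)*7=70 best=204, r--
l=5 r=11: min(20,1)*6=6 best=204, r--
l=5 r=10: min(20,17)*5=85 best=204, r--

r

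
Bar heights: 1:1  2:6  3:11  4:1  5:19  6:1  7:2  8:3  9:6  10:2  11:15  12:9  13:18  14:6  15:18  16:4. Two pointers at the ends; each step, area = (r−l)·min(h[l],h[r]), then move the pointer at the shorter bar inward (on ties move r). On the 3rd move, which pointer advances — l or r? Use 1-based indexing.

l

[1,16] min(1,4)*15=15 best=15 * → l++
[2,16] min(6,4)*14=56 best=56 * → r--
[2,15] min(6,18)*13=78 best=78 * → l++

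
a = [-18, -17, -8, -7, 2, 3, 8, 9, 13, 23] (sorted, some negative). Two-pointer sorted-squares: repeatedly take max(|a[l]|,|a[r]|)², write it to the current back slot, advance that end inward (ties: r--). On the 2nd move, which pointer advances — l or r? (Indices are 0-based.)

l

[0,9] |-18|<=|23| out[9]=529 → r--
[0,8] |-18|>|13| out[8]=324 → l++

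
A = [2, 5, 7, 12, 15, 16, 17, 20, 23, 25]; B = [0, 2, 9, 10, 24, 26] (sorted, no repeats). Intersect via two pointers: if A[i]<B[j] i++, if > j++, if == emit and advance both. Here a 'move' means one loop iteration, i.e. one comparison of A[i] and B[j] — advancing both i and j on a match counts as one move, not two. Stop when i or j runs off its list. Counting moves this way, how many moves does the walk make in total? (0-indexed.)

14 moves

i=0 j=0: 2>0, j++
i=0 j=1: 2==2 emit, i++,j++
i=1 j=2: 5<9, i++
i=2 j=2: 7<9, i++
i=3 j=2: 12>9, j++
i=3 j=3: 12>10, j++
i=3 j=4: 12<24, i++
i=4 j=4: 15<24, i++
i=5 j=4: 16<24, i++
i=6 j=4: 17<24, i++
i=7 j=4: 20<24, i++
i=8 j=4: 23<24, i++
i=9 j=4: 25>24, j++
i=9 j=5: 25<26, i++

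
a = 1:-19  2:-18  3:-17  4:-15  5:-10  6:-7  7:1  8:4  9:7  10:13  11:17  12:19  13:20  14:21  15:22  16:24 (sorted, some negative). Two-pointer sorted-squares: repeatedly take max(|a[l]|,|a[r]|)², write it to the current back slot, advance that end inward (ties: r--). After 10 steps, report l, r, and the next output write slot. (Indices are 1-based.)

[1,16] |-19|<=|24| out[16]=576 → r--
[1,15] |-19|<=|22| out[15]=484 → r--
[1,14] |-19|<=|21| out[14]=441 → r--
[1,13] |-19|<=|20| out[13]=400 → r--
[1,12] |-19|<=|19| out[12]=361 → r--
[1,11] |-19|>|17| out[11]=361 → l++
[2,11] |-18|>|17| out[10]=324 → l++
[3,11] |-17|<=|17| out[9]=289 → r--
[3,10] |-17|>|13| out[8]=289 → l++
[4,10] |-15|>|13| out[7]=225 → l++

l=5, r=10, next write slot=6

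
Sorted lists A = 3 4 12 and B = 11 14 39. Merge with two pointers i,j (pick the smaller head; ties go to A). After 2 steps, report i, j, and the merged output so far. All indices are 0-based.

i=2, j=0, merged so far=[3, 4]

[i=0,j=0] A[i]=3<=B[j]=11 take 3 → i++
[i=1,j=0] A[i]=4<=B[j]=11 take 4 → i++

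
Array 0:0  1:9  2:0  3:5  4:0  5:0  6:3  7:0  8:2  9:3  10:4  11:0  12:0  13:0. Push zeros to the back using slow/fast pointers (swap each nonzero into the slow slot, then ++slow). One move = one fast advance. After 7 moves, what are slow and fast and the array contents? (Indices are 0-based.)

slow=3, fast=7, a=[9, 5, 3, 0, 0, 0, 0, 0, 2, 3, 4, 0, 0, 0]

(s=0,f=0) a[fast]=0 → fast++
(s=0,f=1) a[fast]=9≠0 swap→a[0]=9 → slow++,fast++
(s=1,f=2) a[fast]=0 → fast++
(s=1,f=3) a[fast]=5≠0 swap→a[1]=5 → slow++,fast++
(s=2,f=4) a[fast]=0 → fast++
(s=2,f=5) a[fast]=0 → fast++
(s=2,f=6) a[fast]=3≠0 swap→a[2]=3 → slow++,fast++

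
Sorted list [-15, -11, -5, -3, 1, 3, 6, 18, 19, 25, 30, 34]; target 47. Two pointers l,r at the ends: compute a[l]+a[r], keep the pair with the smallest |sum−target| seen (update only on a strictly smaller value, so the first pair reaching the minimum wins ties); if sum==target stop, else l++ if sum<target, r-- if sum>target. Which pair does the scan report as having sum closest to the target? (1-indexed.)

[1,12] -15+34=19 d=28 * → l++
[2,12] -11+34=23 d=24 * → l++
[3,12] -5+34=29 d=18 * → l++
[4,12] -3+34=31 d=16 * → l++
[5,12] 1+34=35 d=12 * → l++
[6,12] 3+34=37 d=10 * → l++
[7,12] 6+34=40 d=7 * → l++
[8,12] 18+34=52 d=5 * → r--
[8,11] 18+30=48 d=1 * → r--
[8,10] 18+25=43 d=4 → l++
[9,10] 19+25=44 d=3 → l++

pair (18, 30) with sum 48 (|Δ|=1)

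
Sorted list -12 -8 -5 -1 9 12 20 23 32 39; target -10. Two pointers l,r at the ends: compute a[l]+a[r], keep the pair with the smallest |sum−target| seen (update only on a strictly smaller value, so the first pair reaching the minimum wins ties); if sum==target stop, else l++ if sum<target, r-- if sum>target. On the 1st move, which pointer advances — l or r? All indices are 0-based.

l=0 r=9: -12+39=27 d=37 *, r--

r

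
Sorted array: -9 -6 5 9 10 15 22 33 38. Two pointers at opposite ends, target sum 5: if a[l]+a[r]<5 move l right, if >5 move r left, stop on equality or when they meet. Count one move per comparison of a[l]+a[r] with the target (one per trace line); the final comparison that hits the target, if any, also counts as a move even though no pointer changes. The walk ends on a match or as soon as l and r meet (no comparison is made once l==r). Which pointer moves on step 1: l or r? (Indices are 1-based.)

r

l=1 r=9: -9+38=29 >5, r--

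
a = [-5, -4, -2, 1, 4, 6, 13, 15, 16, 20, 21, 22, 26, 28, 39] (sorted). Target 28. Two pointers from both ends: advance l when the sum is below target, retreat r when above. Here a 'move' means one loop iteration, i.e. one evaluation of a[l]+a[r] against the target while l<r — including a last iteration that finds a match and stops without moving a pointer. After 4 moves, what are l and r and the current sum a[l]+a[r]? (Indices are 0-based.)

l=3, r=13, sum=29

[0,14] -5+39=34 >28 → r--
[0,13] -5+28=23 <28 → l++
[1,13] -4+28=24 <28 → l++
[2,13] -2+28=26 <28 → l++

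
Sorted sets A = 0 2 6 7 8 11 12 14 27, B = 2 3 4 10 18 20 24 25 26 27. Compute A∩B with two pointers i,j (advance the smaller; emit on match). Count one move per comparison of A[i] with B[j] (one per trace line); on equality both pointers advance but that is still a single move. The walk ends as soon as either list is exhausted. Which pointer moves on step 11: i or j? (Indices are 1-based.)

i

i=1 j=1: 0<2, i++
i=2 j=1: 2==2 emit, i++,j++
i=3 j=2: 6>3, j++
i=3 j=3: 6>4, j++
i=3 j=4: 6<10, i++
i=4 j=4: 7<10, i++
i=5 j=4: 8<10, i++
i=6 j=4: 11>10, j++
i=6 j=5: 11<18, i++
i=7 j=5: 12<18, i++
i=8 j=5: 14<18, i++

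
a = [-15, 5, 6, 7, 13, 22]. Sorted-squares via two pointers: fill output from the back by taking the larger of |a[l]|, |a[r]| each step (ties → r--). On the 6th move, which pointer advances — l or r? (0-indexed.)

l=0 r=5: |-15|<=|22| out[5]=484, r--
l=0 r=4: |-15|>|13| out[4]=225, l++
l=1 r=4: |5|<=|13| out[3]=169, r--
l=1 r=3: |5|<=|7| out[2]=49, r--
l=1 r=2: |5|<=|6| out[1]=36, r--
l=1 r=1: |5|<=|5| out[0]=25, r--

r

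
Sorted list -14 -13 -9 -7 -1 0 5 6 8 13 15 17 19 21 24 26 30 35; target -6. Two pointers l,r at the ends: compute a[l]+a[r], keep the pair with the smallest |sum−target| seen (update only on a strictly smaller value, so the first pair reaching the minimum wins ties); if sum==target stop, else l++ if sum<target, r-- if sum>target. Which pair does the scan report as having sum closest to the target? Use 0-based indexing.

[0,17] -14+35=21 d=27 * → r--
[0,16] -14+30=16 d=22 * → r--
[0,15] -14+26=12 d=18 * → r--
[0,14] -14+24=10 d=16 * → r--
[0,13] -14+21=7 d=13 * → r--
[0,12] -14+19=5 d=11 * → r--
[0,11] -14+17=3 d=9 * → r--
[0,10] -14+15=1 d=7 * → r--
[0,9] -14+13=-1 d=5 * → r--
[0,8] -14+8=-6 d=0 * → stop

pair (-14, 8) with sum -6 (|Δ|=0)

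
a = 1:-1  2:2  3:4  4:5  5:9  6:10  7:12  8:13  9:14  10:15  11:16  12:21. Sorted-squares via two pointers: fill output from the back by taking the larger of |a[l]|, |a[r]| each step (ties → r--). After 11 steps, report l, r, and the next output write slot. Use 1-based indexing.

[1,12] |-1|<=|21| out[12]=441 → r--
[1,11] |-1|<=|16| out[11]=256 → r--
[1,10] |-1|<=|15| out[10]=225 → r--
[1,9] |-1|<=|14| out[9]=196 → r--
[1,8] |-1|<=|13| out[8]=169 → r--
[1,7] |-1|<=|12| out[7]=144 → r--
[1,6] |-1|<=|10| out[6]=100 → r--
[1,5] |-1|<=|9| out[5]=81 → r--
[1,4] |-1|<=|5| out[4]=25 → r--
[1,3] |-1|<=|4| out[3]=16 → r--
[1,2] |-1|<=|2| out[2]=4 → r--

l=1, r=1, next write slot=1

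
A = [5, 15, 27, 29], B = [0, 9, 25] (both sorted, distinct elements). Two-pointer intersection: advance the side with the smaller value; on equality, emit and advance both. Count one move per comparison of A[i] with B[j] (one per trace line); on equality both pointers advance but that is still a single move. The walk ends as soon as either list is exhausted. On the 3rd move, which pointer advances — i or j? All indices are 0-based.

j

[i=0,j=0] 5>0 → j++
[i=0,j=1] 5<9 → i++
[i=1,j=1] 15>9 → j++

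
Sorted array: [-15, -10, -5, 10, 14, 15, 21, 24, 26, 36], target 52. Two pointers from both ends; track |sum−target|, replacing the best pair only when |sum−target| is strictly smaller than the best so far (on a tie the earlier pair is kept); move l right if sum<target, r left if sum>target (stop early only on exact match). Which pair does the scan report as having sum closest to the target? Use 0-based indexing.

[0,9] -15+36=21 d=31 * → l++
[1,9] -10+36=26 d=26 * → l++
[2,9] -5+36=31 d=21 * → l++
[3,9] 10+36=46 d=6 * → l++
[4,9] 14+36=50 d=2 * → l++
[5,9] 15+36=51 d=1 * → l++
[6,9] 21+36=57 d=5 → r--
[6,8] 21+26=47 d=5 → l++
[7,8] 24+26=50 d=2 → l++

pair (15, 36) with sum 51 (|Δ|=1)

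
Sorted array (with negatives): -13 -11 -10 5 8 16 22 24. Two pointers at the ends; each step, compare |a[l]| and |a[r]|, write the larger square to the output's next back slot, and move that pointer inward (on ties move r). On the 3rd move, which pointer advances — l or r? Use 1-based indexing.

r

[1,8] |-13|<=|24| out[8]=576 → r--
[1,7] |-13|<=|22| out[7]=484 → r--
[1,6] |-13|<=|16| out[6]=256 → r--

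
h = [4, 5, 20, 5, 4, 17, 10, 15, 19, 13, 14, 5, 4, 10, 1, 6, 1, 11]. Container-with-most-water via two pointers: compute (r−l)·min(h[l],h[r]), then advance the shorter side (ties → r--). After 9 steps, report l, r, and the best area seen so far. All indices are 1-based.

l=3, r=11, best area=165

[1,18] min(4,11)*17=68 best=68 * → l++
[2,18] min(5,11)*16=80 best=80 * → l++
[3,18] min(20,11)*15=165 best=165 * → r--
[3,17] min(20,1)*14=14 best=165 → r--
[3,16] min(20,6)*13=78 best=165 → r--
[3,15] min(20,1)*12=12 best=165 → r--
[3,14] min(20,10)*11=110 best=165 → r--
[3,13] min(20,4)*10=40 best=165 → r--
[3,12] min(20,5)*9=45 best=165 → r--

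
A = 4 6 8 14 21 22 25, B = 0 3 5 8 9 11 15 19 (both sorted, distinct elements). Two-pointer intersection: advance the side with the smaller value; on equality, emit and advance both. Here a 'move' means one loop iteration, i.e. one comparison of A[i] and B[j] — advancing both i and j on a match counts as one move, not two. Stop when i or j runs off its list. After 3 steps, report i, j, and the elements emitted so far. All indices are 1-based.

i=1 j=1: 4>0, j++
i=1 j=2: 4>3, j++
i=1 j=3: 4<5, i++

i=2, j=3, emitted=[]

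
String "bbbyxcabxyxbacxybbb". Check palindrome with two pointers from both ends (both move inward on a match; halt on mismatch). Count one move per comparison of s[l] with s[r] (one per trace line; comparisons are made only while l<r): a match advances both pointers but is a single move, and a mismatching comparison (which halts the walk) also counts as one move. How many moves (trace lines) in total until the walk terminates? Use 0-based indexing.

9 moves

l=0 r=18: 'b'=='b', l++,r--
l=1 r=17: 'b'=='b', l++,r--
l=2 r=16: 'b'=='b', l++,r--
l=3 r=15: 'y'=='y', l++,r--
l=4 r=14: 'x'=='x', l++,r--
l=5 r=13: 'c'=='c', l++,r--
l=6 r=12: 'a'=='a', l++,r--
l=7 r=11: 'b'=='b', l++,r--
l=8 r=10: 'x'=='x', l++,r--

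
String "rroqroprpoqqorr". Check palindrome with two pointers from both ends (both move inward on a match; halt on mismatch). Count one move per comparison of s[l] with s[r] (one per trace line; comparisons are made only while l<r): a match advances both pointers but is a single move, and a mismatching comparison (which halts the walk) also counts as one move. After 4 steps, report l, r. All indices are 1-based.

l=1 r=15: 'r'=='r', l++,r--
l=2 r=14: 'r'=='r', l++,r--
l=3 r=13: 'o'=='o', l++,r--
l=4 r=12: 'q'=='q', l++,r--

l=5, r=11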